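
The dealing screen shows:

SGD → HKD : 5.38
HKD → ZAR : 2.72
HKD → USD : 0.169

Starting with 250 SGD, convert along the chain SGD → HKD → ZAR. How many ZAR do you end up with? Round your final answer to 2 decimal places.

3658.40

250 SGD × 5.38 = 1345 HKD
1345 HKD × 2.72 = 3658.4 ZAR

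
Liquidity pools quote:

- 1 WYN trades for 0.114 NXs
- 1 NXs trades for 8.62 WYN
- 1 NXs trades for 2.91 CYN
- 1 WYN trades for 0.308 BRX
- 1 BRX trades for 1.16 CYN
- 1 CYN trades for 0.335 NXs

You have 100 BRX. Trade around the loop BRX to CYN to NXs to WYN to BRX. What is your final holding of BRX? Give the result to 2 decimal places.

103.17

100 BRX × 1.16 = 116 CYN
116 CYN × 0.335 = 38.86 NXs
38.86 NXs × 8.62 = 334.9732 WYN
334.9732 WYN × 0.308 = 103.1717456 BRX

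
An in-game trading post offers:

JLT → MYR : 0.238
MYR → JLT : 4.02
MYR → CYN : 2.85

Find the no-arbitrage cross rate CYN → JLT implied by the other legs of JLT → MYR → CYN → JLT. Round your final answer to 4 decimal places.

1.4743

Known legs of the cycle: 0.238 × 2.85 = 0.6783
For no arbitrage the full-cycle product must be 1, so the missing rate is 1 / 0.6783 ≈ 1.474274.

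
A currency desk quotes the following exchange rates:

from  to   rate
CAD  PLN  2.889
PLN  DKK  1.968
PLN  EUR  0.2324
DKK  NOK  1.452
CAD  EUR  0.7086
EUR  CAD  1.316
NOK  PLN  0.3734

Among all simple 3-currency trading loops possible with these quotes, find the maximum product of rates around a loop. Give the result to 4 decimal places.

1.0670

NOK→PLN→DKK→NOK: 0.3734 × 1.968 × 1.452 = 1.06700
EUR→CAD→PLN→EUR: 1.316 × 2.889 × 0.2324 = 0.88357
Maximum is NOK→PLN→DKK→NOK at 1.0670; arbitrage exists.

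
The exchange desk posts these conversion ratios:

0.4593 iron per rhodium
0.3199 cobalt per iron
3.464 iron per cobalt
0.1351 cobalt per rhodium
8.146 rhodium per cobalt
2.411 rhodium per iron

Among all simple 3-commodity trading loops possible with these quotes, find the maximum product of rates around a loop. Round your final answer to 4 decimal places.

1.1969

cobalt→rhodium→iron→cobalt: 8.146 × 0.4593 × 0.3199 = 1.19689
cobalt→iron→rhodium→cobalt: 3.464 × 2.411 × 0.1351 = 1.12832
Maximum is cobalt→rhodium→iron→cobalt at 1.1969; arbitrage exists.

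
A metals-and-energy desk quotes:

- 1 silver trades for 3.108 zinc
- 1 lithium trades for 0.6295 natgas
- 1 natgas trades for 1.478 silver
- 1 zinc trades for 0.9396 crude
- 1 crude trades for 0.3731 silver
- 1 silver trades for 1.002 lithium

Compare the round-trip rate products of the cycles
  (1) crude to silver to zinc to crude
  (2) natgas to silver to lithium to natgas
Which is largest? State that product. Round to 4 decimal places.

1.0896

(1) 0.3731 × 3.108 × 0.9396 = 1.08956
(2) 1.478 × 1.002 × 0.6295 = 0.93226
Highest is cycle (1) at 1.0896 (>1, arbitrage).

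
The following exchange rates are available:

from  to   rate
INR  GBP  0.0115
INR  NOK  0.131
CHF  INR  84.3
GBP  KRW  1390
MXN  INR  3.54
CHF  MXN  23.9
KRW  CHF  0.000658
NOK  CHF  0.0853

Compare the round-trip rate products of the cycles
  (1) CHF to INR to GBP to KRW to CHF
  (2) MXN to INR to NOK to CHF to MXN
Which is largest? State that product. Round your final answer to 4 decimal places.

(1) 84.3 × 0.0115 × 1390 × 0.000658 = 0.88668
(2) 3.54 × 0.131 × 0.0853 × 23.9 = 0.94541
Highest is cycle (2) at 0.9454 (≤1, no arbitrage).

0.9454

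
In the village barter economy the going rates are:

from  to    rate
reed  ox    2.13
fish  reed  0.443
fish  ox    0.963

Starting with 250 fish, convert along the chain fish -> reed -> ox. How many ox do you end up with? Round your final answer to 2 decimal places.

250 fish × 0.443 = 110.75 reed
110.75 reed × 2.13 = 235.8975 ox

235.90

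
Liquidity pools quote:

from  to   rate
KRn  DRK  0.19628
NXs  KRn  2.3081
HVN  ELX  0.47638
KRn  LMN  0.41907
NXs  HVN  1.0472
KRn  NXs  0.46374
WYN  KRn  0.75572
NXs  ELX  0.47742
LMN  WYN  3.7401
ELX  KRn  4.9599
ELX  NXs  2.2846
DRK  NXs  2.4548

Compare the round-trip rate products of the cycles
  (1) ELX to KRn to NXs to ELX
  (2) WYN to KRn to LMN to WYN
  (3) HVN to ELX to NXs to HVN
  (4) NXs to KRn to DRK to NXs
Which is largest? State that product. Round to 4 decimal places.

(1) 4.9599 × 0.46374 × 0.47742 = 1.09812
(2) 0.75572 × 0.41907 × 3.7401 = 1.18449
(3) 0.47638 × 2.2846 × 1.0472 = 1.13971
(4) 2.3081 × 0.19628 × 2.4548 = 1.11211
Highest is cycle (2) at 1.1845 (>1, arbitrage).

1.1845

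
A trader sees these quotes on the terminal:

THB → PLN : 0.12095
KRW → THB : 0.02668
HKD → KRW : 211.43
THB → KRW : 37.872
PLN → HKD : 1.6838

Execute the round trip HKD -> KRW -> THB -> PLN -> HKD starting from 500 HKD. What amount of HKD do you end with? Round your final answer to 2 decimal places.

574.41

500 HKD × 211.43 = 105715 KRW
105715 KRW × 0.02668 = 2820.4762 THB
2820.4762 THB × 0.12095 = 341.13659639 PLN
341.13659639 PLN × 1.6838 = 574.405801001482 HKD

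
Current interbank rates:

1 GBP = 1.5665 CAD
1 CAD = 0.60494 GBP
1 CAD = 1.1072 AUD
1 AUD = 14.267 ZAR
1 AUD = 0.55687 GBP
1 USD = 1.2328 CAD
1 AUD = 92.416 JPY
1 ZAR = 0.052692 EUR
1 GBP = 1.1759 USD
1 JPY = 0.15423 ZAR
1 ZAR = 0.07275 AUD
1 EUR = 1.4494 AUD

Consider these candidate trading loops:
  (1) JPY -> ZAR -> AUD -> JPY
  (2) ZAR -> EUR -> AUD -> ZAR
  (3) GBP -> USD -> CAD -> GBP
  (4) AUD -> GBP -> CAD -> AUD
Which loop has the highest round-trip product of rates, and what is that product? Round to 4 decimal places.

(1) 0.15423 × 0.07275 × 92.416 = 1.03693
(2) 0.052692 × 1.4494 × 14.267 = 1.08960
(3) 1.1759 × 1.2328 × 0.60494 = 0.87695
(4) 0.55687 × 1.5665 × 1.1072 = 0.96585
Highest is cycle (2) at 1.0896 (>1, arbitrage).

1.0896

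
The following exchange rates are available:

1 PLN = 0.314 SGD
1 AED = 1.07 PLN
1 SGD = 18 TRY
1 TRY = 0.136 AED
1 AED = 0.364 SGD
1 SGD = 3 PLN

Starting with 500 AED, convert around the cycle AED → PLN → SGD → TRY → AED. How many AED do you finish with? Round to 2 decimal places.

500 AED × 1.07 = 535 PLN
535 PLN × 0.314 = 167.99 SGD
167.99 SGD × 18 = 3023.82 TRY
3023.82 TRY × 0.136 = 411.23952 AED

411.24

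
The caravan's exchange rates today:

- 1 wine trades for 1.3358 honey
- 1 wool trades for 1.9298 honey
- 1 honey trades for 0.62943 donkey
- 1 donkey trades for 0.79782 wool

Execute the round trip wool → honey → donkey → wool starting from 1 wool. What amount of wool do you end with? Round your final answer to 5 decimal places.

0.96909

1 wool × 1.9298 = 1.9298 honey
1.9298 honey × 0.62943 = 1.214674014 donkey
1.214674014 donkey × 0.79782 = 0.96909122184948 wool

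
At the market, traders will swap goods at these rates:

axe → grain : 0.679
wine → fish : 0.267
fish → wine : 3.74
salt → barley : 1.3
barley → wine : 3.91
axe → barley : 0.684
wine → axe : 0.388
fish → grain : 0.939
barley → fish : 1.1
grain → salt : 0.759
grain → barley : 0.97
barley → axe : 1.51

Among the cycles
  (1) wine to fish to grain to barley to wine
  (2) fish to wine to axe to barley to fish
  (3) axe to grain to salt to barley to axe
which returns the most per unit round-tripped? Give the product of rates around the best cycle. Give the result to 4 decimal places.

(1) 0.267 × 0.939 × 0.97 × 3.91 = 0.95088
(2) 3.74 × 0.388 × 0.684 × 1.1 = 1.09182
(3) 0.679 × 0.759 × 1.3 × 1.51 = 1.01165
Highest is cycle (2) at 1.0918 (>1, arbitrage).

1.0918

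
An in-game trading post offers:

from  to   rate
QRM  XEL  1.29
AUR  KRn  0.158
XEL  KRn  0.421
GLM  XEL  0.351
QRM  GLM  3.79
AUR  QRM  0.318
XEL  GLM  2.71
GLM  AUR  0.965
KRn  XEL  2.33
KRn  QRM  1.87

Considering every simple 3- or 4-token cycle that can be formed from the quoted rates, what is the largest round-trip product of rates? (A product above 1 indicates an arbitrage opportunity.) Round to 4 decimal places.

QRM→GLM→AUR→QRM: 3.79 × 0.965 × 0.318 = 1.16304
QRM→GLM→AUR→KRn→QRM: 3.79 × 0.965 × 0.158 × 1.87 = 1.08060
XEL→GLM→AUR→QRM→XEL: 2.71 × 0.965 × 0.318 × 1.29 = 1.07279
XEL→KRn→QRM→GLM→XEL: 0.421 × 1.87 × 3.79 × 0.351 = 1.04730
XEL→KRn→QRM→XEL: 0.421 × 1.87 × 1.29 = 1.01558
XEL→GLM→AUR→KRn→XEL: 2.71 × 0.965 × 0.158 × 2.33 = 0.96274
Maximum is QRM→GLM→AUR→QRM at 1.1630; arbitrage exists.

1.1630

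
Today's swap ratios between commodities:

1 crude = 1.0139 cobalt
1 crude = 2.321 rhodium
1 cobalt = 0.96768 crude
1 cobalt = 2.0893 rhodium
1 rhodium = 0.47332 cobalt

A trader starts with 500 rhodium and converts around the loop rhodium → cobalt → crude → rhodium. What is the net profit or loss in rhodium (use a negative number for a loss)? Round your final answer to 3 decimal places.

500 rhodium × 0.47332 = 236.66 cobalt
236.66 cobalt × 0.96768 = 229.0111488 crude
229.0111488 crude × 2.321 = 531.5348763648 rhodium
Net change: 531.5348763648 − 500 = 31.5348763648 rhodium

31.535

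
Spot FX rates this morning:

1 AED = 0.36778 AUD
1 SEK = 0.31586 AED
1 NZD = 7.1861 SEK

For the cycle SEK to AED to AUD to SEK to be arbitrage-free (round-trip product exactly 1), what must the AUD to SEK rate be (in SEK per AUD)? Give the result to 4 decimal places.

8.6083

Known legs of the cycle: 0.31586 × 0.36778 = 0.1161669908
For no arbitrage the full-cycle product must be 1, so the missing rate is 1 / 0.1161669908 ≈ 8.608297.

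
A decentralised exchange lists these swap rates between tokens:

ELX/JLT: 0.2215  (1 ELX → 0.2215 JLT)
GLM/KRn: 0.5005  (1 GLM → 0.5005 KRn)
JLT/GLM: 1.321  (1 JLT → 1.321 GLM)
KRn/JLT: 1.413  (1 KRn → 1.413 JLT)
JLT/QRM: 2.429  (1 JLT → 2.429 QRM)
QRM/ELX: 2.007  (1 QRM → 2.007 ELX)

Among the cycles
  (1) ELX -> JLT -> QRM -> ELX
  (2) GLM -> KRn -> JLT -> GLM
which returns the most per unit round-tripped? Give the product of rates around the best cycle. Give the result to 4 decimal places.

1.0798

(1) 0.2215 × 2.429 × 2.007 = 1.07981
(2) 0.5005 × 1.413 × 1.321 = 0.93422
Highest is cycle (1) at 1.0798 (>1, arbitrage).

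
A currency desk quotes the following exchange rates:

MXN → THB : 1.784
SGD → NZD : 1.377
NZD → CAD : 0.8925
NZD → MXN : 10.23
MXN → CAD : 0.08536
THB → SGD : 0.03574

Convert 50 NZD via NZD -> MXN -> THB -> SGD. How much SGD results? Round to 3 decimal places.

50 NZD × 10.23 = 511.5 MXN
511.5 MXN × 1.784 = 912.516 THB
912.516 THB × 0.03574 = 32.61332184 SGD

32.613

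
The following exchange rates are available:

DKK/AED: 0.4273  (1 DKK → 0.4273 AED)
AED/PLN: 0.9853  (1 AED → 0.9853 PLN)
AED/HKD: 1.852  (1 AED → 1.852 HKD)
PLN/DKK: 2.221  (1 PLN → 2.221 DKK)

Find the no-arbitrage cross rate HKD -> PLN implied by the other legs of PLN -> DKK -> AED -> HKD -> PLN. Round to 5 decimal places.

0.56895

Known legs of the cycle: 2.221 × 0.4273 × 1.852 = 1.7576096716
For no arbitrage the full-cycle product must be 1, so the missing rate is 1 / 1.7576096716 ≈ 0.5689545.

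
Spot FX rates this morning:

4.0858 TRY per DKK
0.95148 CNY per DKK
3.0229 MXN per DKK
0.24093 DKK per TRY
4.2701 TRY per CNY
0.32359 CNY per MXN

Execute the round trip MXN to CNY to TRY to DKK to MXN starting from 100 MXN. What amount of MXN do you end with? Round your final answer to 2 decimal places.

100.63

100 MXN × 0.32359 = 32.359 CNY
32.359 CNY × 4.2701 = 138.1761659 TRY
138.1761659 TRY × 0.24093 = 33.290783650287 DKK
33.290783650287 DKK × 3.0229 = 100.6347098964525723 MXN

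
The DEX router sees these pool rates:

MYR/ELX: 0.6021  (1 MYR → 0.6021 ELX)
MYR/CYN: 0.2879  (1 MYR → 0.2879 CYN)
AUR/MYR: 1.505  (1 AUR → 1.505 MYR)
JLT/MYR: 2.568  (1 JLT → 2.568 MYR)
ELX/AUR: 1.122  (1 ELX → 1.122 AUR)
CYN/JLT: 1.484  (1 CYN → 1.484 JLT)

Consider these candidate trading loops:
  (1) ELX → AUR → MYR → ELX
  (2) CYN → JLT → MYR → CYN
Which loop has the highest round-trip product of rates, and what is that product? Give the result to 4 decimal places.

1.0972

(1) 1.122 × 1.505 × 0.6021 = 1.01671
(2) 1.484 × 2.568 × 0.2879 = 1.09716
Highest is cycle (2) at 1.0972 (>1, arbitrage).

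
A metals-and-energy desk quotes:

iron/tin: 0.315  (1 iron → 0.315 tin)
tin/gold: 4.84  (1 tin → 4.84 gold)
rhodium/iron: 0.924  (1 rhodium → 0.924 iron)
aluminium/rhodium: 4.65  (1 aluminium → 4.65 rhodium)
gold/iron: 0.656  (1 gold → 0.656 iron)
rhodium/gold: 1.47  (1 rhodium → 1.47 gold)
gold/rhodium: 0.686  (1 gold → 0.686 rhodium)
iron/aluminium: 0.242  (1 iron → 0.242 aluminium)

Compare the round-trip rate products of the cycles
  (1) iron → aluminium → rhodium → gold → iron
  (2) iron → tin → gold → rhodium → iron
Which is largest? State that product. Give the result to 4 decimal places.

(1) 0.242 × 4.65 × 1.47 × 0.656 = 1.08515
(2) 0.315 × 4.84 × 0.686 × 0.924 = 0.96639
Highest is cycle (1) at 1.0851 (>1, arbitrage).

1.0851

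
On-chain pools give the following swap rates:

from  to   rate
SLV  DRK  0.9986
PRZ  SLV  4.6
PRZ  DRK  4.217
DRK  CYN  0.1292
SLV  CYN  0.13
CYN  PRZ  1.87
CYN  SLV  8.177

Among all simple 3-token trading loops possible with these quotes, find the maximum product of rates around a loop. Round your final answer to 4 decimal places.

PRZ→SLV→CYN→PRZ: 4.6 × 0.13 × 1.87 = 1.11826
DRK→CYN→SLV→DRK: 0.1292 × 8.177 × 0.9986 = 1.05499
DRK→CYN→PRZ→DRK: 0.1292 × 1.87 × 4.217 = 1.01884
Maximum is PRZ→SLV→CYN→PRZ at 1.1183; arbitrage exists.

1.1183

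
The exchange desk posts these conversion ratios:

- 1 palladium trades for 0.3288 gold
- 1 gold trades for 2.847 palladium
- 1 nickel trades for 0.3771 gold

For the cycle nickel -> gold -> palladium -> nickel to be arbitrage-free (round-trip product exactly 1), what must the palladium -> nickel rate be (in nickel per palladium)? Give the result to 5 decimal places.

0.93144

Known legs of the cycle: 0.3771 × 2.847 = 1.0736037
For no arbitrage the full-cycle product must be 1, so the missing rate is 1 / 1.0736037 ≈ 0.9314424.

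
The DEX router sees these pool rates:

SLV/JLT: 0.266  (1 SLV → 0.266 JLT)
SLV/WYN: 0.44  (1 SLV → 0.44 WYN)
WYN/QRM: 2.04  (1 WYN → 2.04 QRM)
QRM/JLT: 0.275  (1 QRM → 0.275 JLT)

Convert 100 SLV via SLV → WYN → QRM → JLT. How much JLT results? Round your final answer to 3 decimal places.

24.684

100 SLV × 0.44 = 44 WYN
44 WYN × 2.04 = 89.76 QRM
89.76 QRM × 0.275 = 24.684 JLT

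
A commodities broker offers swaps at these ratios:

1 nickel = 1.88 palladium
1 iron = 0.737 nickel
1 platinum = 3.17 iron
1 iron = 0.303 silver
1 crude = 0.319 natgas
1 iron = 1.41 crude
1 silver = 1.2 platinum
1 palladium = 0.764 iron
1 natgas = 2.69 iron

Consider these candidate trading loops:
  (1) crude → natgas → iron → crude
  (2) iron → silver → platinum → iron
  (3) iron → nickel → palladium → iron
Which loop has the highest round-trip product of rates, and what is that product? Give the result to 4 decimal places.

1.2099

(1) 0.319 × 2.69 × 1.41 = 1.20994
(2) 0.303 × 1.2 × 3.17 = 1.15261
(3) 0.737 × 1.88 × 0.764 = 1.05857
Highest is cycle (1) at 1.2099 (>1, arbitrage).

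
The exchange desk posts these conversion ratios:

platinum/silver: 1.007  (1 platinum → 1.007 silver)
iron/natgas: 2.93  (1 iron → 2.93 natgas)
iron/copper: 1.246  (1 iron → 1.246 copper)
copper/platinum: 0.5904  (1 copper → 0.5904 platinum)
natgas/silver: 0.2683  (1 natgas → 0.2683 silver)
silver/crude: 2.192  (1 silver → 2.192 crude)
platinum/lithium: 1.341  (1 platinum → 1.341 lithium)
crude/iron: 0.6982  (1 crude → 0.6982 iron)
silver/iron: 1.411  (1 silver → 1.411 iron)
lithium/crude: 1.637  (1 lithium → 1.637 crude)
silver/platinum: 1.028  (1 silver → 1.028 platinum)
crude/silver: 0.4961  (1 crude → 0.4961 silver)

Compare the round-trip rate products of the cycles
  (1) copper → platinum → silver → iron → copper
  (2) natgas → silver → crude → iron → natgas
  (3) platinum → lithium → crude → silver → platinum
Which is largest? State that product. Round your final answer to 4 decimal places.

1.2031

(1) 0.5904 × 1.007 × 1.411 × 1.246 = 1.04525
(2) 0.2683 × 2.192 × 0.6982 × 2.93 = 1.20312
(3) 1.341 × 1.637 × 0.4961 × 1.028 = 1.11954
Highest is cycle (2) at 1.2031 (>1, arbitrage).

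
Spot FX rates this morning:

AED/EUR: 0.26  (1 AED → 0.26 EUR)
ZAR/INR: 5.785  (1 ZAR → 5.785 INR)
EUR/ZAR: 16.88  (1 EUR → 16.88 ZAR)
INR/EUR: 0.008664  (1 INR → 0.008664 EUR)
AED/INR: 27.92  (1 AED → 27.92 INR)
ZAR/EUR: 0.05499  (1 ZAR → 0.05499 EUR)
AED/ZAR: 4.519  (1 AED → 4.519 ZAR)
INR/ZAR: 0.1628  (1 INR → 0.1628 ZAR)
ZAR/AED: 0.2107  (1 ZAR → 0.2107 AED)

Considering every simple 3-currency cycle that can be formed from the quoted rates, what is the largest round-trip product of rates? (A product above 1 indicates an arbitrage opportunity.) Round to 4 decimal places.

INR→ZAR→AED→INR: 0.1628 × 0.2107 × 27.92 = 0.95771
ZAR→AED→EUR→ZAR: 0.2107 × 0.26 × 16.88 = 0.92472
INR→EUR→ZAR→INR: 0.008664 × 16.88 × 5.785 = 0.84605
Maximum is INR→ZAR→AED→INR at 0.9577; no arbitrage — every cycle loses value.

0.9577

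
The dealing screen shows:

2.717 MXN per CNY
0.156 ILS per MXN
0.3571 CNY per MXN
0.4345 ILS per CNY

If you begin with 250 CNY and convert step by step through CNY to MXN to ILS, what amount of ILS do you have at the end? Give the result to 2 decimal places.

105.96

250 CNY × 2.717 = 679.25 MXN
679.25 MXN × 0.156 = 105.963 ILS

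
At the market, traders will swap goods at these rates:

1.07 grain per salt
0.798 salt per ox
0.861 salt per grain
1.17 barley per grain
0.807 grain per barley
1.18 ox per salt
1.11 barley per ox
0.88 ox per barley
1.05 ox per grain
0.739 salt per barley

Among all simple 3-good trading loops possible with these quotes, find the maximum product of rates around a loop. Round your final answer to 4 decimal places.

ox→barley→salt→ox: 1.11 × 0.739 × 1.18 = 0.96794
ox→barley→grain→ox: 1.11 × 0.807 × 1.05 = 0.94056
grain→barley→salt→grain: 1.17 × 0.739 × 1.07 = 0.92515
ox→salt→grain→ox: 0.798 × 1.07 × 1.05 = 0.89655
Maximum is ox→barley→salt→ox at 0.9679; no arbitrage — every cycle loses value.

0.9679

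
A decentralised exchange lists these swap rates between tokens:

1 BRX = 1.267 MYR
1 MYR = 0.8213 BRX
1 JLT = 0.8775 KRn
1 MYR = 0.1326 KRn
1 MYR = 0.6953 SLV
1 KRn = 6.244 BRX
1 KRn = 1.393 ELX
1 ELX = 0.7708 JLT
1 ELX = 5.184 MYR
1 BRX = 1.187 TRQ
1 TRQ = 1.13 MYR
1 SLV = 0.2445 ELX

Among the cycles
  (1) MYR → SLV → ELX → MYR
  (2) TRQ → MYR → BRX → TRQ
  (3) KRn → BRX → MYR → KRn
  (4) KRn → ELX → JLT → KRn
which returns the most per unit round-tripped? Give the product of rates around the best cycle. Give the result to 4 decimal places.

(1) 0.6953 × 0.2445 × 5.184 = 0.88128
(2) 1.13 × 0.8213 × 1.187 = 1.10162
(3) 6.244 × 1.267 × 0.1326 = 1.04902
(4) 1.393 × 0.7708 × 0.8775 = 0.94219
Highest is cycle (2) at 1.1016 (>1, arbitrage).

1.1016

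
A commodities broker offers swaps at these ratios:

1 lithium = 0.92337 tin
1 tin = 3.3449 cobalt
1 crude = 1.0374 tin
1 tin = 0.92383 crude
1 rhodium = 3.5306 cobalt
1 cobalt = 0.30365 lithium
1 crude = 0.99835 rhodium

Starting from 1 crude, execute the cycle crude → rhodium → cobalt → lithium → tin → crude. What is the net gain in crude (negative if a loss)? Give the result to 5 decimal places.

1 crude × 0.99835 = 0.99835 rhodium
0.99835 rhodium × 3.5306 = 3.52477451 cobalt
3.52477451 cobalt × 0.30365 = 1.0702977799615 lithium
1.0702977799615 lithium × 0.92337 = 0.988280861083050255 tin
0.988280861083050255 tin × 0.92383 = 0.91300350789435431707665 crude
Net change: 0.91300350789435431707665 − 1 = -0.08699649210564568292335 crude

-0.08700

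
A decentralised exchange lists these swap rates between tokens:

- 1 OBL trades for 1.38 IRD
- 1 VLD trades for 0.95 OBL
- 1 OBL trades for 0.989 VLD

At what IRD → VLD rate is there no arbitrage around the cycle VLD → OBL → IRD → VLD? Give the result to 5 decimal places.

0.76278

Known legs of the cycle: 0.95 × 1.38 = 1.311
For no arbitrage the full-cycle product must be 1, so the missing rate is 1 / 1.311 ≈ 0.7627765.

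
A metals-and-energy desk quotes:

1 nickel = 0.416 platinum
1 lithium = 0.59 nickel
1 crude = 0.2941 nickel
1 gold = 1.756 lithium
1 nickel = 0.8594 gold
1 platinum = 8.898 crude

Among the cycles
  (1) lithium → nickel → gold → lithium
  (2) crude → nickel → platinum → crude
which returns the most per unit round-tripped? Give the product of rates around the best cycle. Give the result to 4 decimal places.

1.0886

(1) 0.59 × 0.8594 × 1.756 = 0.89037
(2) 0.2941 × 0.416 × 8.898 = 1.08863
Highest is cycle (2) at 1.0886 (>1, arbitrage).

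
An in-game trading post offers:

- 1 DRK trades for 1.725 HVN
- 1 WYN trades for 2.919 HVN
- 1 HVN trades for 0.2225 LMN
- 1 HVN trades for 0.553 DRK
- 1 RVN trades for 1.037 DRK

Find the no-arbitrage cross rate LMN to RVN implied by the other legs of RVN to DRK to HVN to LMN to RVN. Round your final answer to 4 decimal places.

2.5125

Known legs of the cycle: 1.037 × 1.725 × 0.2225 = 0.3980135625
For no arbitrage the full-cycle product must be 1, so the missing rate is 1 / 0.3980135625 ≈ 2.512477.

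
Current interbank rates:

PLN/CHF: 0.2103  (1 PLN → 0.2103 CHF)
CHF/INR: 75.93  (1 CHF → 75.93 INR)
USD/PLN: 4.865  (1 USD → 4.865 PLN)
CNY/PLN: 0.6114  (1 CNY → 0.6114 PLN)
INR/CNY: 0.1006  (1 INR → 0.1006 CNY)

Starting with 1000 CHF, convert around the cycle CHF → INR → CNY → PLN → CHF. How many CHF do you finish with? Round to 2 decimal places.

1000 CHF × 75.93 = 75930 INR
75930 INR × 0.1006 = 7638.558 CNY
7638.558 CNY × 0.6114 = 4670.2143612 PLN
4670.2143612 PLN × 0.2103 = 982.14608016036 CHF

982.15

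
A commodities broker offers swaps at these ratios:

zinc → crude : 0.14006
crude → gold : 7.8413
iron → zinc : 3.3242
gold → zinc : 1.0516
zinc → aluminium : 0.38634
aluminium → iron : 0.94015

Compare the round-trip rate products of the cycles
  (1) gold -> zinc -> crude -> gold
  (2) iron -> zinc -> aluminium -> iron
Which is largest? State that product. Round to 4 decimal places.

(1) 1.0516 × 0.14006 × 7.8413 = 1.15492
(2) 3.3242 × 0.38634 × 0.94015 = 1.20741
Highest is cycle (2) at 1.2074 (>1, arbitrage).

1.2074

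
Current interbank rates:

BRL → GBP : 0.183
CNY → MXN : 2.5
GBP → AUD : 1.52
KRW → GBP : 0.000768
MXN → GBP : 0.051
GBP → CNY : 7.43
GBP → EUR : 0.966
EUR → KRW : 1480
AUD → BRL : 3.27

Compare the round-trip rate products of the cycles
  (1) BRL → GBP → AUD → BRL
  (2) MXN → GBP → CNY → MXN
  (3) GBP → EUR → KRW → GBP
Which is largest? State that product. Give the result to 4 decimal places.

1.0980

(1) 0.183 × 1.52 × 3.27 = 0.90958
(2) 0.051 × 7.43 × 2.5 = 0.94733
(3) 0.966 × 1480 × 0.000768 = 1.09799
Highest is cycle (3) at 1.0980 (>1, arbitrage).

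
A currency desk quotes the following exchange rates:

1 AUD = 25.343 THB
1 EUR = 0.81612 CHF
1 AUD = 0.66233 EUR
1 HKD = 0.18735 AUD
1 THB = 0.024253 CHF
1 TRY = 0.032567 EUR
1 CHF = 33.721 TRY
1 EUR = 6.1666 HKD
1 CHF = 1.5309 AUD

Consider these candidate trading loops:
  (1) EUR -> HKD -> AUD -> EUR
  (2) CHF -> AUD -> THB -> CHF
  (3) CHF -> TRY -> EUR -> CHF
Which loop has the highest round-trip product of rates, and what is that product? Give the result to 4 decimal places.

0.9410

(1) 6.1666 × 0.18735 × 0.66233 = 0.76520
(2) 1.5309 × 25.343 × 0.024253 = 0.94096
(3) 33.721 × 0.032567 × 0.81612 = 0.89626
Highest is cycle (2) at 0.9410 (≤1, no arbitrage).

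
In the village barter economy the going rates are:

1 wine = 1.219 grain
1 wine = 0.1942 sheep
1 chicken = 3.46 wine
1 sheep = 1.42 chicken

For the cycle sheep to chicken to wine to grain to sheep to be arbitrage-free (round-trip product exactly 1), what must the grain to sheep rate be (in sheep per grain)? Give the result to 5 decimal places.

0.16697

Known legs of the cycle: 1.42 × 3.46 × 1.219 = 5.9891908
For no arbitrage the full-cycle product must be 1, so the missing rate is 1 / 5.9891908 ≈ 0.1669675.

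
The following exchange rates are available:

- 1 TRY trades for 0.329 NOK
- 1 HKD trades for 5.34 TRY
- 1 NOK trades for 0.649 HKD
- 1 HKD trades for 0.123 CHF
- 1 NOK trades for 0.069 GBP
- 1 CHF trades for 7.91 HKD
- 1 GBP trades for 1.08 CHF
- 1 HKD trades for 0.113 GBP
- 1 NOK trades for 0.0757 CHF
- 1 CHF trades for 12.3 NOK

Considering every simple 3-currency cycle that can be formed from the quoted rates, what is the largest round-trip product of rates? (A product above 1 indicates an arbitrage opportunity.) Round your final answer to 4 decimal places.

HKD→TRY→NOK→HKD: 5.34 × 0.329 × 0.649 = 1.14020
CHF→NOK→HKD→CHF: 12.3 × 0.649 × 0.123 = 0.98187
CHF→HKD→GBP→CHF: 7.91 × 0.113 × 1.08 = 0.96534
CHF→NOK→GBP→CHF: 12.3 × 0.069 × 1.08 = 0.91660
Maximum is HKD→TRY→NOK→HKD at 1.1402; arbitrage exists.

1.1402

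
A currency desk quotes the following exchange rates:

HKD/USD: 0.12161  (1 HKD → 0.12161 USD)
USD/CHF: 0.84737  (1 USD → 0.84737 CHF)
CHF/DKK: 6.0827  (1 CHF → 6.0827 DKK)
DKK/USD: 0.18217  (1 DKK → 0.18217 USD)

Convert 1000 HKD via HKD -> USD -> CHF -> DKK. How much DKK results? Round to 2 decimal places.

1000 HKD × 0.12161 = 121.61 USD
121.61 USD × 0.84737 = 103.0486657 CHF
103.0486657 CHF × 6.0827 = 626.81411885339 DKK

626.81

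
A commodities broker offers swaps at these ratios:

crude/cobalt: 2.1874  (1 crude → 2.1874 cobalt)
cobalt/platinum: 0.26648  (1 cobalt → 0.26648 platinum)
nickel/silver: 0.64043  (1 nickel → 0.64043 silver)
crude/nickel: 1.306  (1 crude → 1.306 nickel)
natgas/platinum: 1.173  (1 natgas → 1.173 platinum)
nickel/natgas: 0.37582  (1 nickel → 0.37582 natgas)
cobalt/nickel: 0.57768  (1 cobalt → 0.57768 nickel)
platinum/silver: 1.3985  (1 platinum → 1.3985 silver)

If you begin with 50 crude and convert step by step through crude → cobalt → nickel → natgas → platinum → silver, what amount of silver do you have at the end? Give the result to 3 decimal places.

50 crude × 2.1874 = 109.37 cobalt
109.37 cobalt × 0.57768 = 63.1808616 nickel
63.1808616 nickel × 0.37582 = 23.744631406512 natgas
23.744631406512 natgas × 1.173 = 27.852452639838576 platinum
27.852452639838576 platinum × 1.3985 = 38.951655016814248536 silver

38.952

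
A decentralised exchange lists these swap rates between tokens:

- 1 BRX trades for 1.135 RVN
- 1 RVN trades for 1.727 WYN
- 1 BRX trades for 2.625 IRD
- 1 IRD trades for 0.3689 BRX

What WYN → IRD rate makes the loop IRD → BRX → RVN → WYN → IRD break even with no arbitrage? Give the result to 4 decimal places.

1.3829

Known legs of the cycle: 0.3689 × 1.135 × 1.727 = 0.7230974905
For no arbitrage the full-cycle product must be 1, so the missing rate is 1 / 0.7230974905 ≈ 1.382939.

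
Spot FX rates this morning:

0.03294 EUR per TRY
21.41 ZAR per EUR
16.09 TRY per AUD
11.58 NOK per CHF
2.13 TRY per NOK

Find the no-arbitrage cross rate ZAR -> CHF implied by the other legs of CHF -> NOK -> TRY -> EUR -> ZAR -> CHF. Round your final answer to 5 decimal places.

Known legs of the cycle: 11.58 × 2.13 × 0.03294 × 21.41 = 17.39515988916
For no arbitrage the full-cycle product must be 1, so the missing rate is 1 / 17.39515988916 ≈ 0.0574873.

0.05749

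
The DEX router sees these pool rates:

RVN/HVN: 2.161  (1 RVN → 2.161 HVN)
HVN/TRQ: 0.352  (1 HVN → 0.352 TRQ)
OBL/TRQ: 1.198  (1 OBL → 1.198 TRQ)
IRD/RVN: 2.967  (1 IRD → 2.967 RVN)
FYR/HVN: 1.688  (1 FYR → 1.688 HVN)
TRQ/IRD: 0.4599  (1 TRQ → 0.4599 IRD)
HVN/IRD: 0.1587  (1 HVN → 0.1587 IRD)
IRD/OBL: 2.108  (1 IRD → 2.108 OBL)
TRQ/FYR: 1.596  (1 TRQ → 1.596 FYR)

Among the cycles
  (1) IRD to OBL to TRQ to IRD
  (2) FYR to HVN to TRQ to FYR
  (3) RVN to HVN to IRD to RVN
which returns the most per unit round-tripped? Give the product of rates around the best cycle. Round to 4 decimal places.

1.1614

(1) 2.108 × 1.198 × 0.4599 = 1.16142
(2) 1.688 × 0.352 × 1.596 = 0.94830
(3) 2.161 × 0.1587 × 2.967 = 1.01753
Highest is cycle (1) at 1.1614 (>1, arbitrage).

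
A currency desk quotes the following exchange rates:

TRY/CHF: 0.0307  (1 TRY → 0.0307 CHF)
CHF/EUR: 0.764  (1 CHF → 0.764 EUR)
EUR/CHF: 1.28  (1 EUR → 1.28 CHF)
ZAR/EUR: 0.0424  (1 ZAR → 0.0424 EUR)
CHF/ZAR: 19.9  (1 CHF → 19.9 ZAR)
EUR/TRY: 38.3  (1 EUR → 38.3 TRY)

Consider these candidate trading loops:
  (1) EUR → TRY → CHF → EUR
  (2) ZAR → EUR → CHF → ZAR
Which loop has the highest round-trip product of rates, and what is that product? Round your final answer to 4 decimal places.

(1) 38.3 × 0.0307 × 0.764 = 0.89832
(2) 0.0424 × 1.28 × 19.9 = 1.08001
Highest is cycle (2) at 1.0800 (>1, arbitrage).

1.0800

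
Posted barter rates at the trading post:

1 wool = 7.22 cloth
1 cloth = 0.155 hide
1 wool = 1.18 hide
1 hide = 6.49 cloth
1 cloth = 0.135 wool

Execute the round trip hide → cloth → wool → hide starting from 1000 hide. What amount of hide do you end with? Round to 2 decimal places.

1000 hide × 6.49 = 6490 cloth
6490 cloth × 0.135 = 876.15 wool
876.15 wool × 1.18 = 1033.857 hide

1033.86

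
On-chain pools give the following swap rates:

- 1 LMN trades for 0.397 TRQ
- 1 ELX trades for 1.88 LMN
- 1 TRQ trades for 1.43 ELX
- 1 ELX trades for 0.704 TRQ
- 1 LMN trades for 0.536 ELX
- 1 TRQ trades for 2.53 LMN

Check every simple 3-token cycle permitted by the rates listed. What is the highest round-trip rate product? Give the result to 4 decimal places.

LMN→TRQ→ELX→LMN: 0.397 × 1.43 × 1.88 = 1.06729
LMN→ELX→TRQ→LMN: 0.536 × 0.704 × 2.53 = 0.95468
Maximum is LMN→TRQ→ELX→LMN at 1.0673; arbitrage exists.

1.0673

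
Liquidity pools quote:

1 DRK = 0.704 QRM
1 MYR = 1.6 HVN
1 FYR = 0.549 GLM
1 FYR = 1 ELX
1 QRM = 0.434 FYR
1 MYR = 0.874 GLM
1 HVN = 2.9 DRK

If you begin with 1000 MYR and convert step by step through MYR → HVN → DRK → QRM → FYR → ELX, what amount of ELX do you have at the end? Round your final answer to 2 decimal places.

1417.69

1000 MYR × 1.6 = 1600 HVN
1600 HVN × 2.9 = 4640 DRK
4640 DRK × 0.704 = 3266.56 QRM
3266.56 QRM × 0.434 = 1417.68704 FYR
1417.68704 FYR × 1 = 1417.68704 ELX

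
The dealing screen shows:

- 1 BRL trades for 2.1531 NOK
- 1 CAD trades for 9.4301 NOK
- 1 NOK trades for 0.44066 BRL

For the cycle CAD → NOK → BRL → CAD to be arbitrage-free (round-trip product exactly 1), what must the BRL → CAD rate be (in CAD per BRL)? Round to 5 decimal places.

0.24065

Known legs of the cycle: 9.4301 × 0.44066 = 4.155467866
For no arbitrage the full-cycle product must be 1, so the missing rate is 1 / 4.155467866 ≈ 0.2406468.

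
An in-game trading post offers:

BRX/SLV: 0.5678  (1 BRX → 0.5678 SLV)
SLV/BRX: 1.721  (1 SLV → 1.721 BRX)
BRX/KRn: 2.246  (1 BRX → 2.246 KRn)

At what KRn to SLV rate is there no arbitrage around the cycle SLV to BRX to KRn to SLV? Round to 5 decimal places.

0.25871

Known legs of the cycle: 1.721 × 2.246 = 3.865366
For no arbitrage the full-cycle product must be 1, so the missing rate is 1 / 3.865366 ≈ 0.2587077.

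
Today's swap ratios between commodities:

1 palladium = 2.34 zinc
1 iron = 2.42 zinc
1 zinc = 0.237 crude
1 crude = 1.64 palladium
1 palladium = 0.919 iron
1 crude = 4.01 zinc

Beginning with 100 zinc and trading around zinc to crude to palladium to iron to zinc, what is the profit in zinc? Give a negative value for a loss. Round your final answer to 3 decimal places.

-13.558

100 zinc × 0.237 = 23.7 crude
23.7 crude × 1.64 = 38.868 palladium
38.868 palladium × 0.919 = 35.719692 iron
35.719692 iron × 2.42 = 86.44165464 zinc
Net change: 86.44165464 − 100 = -13.55834536 zinc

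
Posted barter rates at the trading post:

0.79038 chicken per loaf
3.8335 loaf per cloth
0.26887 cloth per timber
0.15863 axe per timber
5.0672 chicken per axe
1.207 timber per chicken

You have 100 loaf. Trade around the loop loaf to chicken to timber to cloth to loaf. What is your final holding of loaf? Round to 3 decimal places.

98.329

100 loaf × 0.79038 = 79.038 chicken
79.038 chicken × 1.207 = 95.398866 timber
95.398866 timber × 0.26887 = 25.64989310142 cloth
25.64989310142 cloth × 3.8335 = 98.32886520429357 loaf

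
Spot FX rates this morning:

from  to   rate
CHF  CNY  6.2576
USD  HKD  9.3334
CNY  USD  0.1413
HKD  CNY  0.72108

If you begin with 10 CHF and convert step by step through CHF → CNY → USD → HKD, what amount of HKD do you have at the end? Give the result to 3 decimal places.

10 CHF × 6.2576 = 62.576 CNY
62.576 CNY × 0.1413 = 8.8419888 USD
8.8419888 USD × 9.3334 = 82.52581826592 HKD

82.526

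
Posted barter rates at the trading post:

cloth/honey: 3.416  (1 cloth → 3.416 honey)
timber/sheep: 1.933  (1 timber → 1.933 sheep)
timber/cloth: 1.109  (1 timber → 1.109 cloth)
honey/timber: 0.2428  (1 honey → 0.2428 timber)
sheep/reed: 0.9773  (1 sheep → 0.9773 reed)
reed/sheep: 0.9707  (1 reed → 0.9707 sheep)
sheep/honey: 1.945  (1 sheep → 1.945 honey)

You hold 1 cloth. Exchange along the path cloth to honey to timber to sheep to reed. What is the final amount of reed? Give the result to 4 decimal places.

1.5668

1 cloth × 3.416 = 3.416 honey
3.416 honey × 0.2428 = 0.8294048 timber
0.8294048 timber × 1.933 = 1.6032394784 sheep
1.6032394784 sheep × 0.9773 = 1.56684594224032 reed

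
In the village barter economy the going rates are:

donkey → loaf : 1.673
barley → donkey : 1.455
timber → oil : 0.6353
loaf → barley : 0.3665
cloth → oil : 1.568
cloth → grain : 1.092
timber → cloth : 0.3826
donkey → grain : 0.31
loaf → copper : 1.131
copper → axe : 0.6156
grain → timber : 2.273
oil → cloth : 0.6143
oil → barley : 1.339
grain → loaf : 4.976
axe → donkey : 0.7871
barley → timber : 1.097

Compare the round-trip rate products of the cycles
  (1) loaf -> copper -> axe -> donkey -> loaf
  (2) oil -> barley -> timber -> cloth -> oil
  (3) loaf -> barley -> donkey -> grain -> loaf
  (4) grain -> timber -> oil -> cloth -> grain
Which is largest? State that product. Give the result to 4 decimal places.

(1) 1.131 × 0.6156 × 0.7871 × 1.673 = 0.91683
(2) 1.339 × 1.097 × 0.3826 × 1.568 = 0.88121
(3) 0.3665 × 1.455 × 0.31 × 4.976 = 0.82258
(4) 2.273 × 0.6353 × 0.6143 × 1.092 = 0.96868
Highest is cycle (4) at 0.9687 (≤1, no arbitrage).

0.9687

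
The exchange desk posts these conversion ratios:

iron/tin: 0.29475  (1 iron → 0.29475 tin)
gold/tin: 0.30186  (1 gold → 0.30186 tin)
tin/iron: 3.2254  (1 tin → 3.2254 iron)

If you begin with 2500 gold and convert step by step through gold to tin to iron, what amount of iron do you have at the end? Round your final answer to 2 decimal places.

2500 gold × 0.30186 = 754.65 tin
754.65 tin × 3.2254 = 2434.04811 iron

2434.05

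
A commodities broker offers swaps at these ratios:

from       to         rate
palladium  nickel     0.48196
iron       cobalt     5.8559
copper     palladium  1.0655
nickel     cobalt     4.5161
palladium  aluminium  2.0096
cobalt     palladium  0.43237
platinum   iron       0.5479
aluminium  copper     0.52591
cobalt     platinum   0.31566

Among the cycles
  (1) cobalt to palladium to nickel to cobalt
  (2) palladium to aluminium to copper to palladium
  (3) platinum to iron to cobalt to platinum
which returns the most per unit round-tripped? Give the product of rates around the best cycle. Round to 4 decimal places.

1.1261

(1) 0.43237 × 0.48196 × 4.5161 = 0.94109
(2) 2.0096 × 0.52591 × 1.0655 = 1.12609
(3) 0.5479 × 5.8559 × 0.31566 = 1.01278
Highest is cycle (2) at 1.1261 (>1, arbitrage).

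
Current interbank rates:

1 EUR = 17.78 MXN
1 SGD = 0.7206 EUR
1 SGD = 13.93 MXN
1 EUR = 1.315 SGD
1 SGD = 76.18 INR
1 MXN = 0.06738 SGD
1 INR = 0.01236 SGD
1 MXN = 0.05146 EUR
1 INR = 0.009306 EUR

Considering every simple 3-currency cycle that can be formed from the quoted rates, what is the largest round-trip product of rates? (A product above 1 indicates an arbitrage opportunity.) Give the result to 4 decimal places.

0.9426

SGD→MXN→EUR→SGD: 13.93 × 0.05146 × 1.315 = 0.94264
SGD→INR→EUR→SGD: 76.18 × 0.009306 × 1.315 = 0.93224
SGD→EUR→MXN→SGD: 0.7206 × 17.78 × 0.06738 = 0.86329
Maximum is SGD→MXN→EUR→SGD at 0.9426; no arbitrage — every cycle loses value.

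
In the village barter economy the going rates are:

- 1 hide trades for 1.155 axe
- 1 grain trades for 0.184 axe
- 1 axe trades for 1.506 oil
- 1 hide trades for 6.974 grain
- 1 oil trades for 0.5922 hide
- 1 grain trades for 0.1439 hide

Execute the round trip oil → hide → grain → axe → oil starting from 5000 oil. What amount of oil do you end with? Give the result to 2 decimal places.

5722.20

5000 oil × 0.5922 = 2961 hide
2961 hide × 6.974 = 20650.014 grain
20650.014 grain × 0.184 = 3799.602576 axe
3799.602576 axe × 1.506 = 5722.201479456 oil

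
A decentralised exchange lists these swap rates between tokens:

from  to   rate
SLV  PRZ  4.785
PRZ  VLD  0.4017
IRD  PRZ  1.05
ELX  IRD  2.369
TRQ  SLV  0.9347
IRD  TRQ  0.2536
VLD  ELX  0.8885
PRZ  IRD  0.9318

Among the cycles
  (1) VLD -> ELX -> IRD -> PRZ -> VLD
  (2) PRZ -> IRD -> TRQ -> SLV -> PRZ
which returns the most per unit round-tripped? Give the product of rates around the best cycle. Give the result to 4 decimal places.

(1) 0.8885 × 2.369 × 1.05 × 0.4017 = 0.88780
(2) 0.9318 × 0.2536 × 0.9347 × 4.785 = 1.05688
Highest is cycle (2) at 1.0569 (>1, arbitrage).

1.0569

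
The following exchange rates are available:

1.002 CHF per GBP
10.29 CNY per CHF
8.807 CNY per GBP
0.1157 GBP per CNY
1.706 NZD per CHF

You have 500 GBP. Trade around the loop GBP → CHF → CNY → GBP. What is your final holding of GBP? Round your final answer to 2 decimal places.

500 GBP × 1.002 = 501 CHF
501 CHF × 10.29 = 5155.29 CNY
5155.29 CNY × 0.1157 = 596.467053 GBP

596.47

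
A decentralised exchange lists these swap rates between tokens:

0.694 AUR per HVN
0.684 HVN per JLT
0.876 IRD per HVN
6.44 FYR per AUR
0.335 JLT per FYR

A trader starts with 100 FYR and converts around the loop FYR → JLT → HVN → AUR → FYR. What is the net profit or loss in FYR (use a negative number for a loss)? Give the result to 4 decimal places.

100 FYR × 0.335 = 33.5 JLT
33.5 JLT × 0.684 = 22.914 HVN
22.914 HVN × 0.694 = 15.902316 AUR
15.902316 AUR × 6.44 = 102.41091504 FYR
Net change: 102.41091504 − 100 = 2.41091504 FYR

2.4109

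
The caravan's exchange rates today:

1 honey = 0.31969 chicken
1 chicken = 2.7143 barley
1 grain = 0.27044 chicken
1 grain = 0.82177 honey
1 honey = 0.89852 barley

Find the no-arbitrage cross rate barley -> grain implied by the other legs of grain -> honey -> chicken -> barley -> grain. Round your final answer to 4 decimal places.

Known legs of the cycle: 0.82177 × 0.31969 × 2.7143 = 0.71307823512359
For no arbitrage the full-cycle product must be 1, so the missing rate is 1 / 0.71307823512359 ≈ 1.402371.

1.4024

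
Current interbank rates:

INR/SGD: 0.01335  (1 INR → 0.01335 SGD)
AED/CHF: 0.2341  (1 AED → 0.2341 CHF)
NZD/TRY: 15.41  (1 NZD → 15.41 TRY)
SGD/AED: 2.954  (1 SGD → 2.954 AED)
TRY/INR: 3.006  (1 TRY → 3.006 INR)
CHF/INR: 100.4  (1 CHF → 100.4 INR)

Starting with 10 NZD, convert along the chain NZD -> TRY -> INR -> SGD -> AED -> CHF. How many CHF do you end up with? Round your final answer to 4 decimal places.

4.2765

10 NZD × 15.41 = 154.1 TRY
154.1 TRY × 3.006 = 463.2246 INR
463.2246 INR × 0.01335 = 6.18404841 SGD
6.18404841 SGD × 2.954 = 18.26767900314 AED
18.26767900314 AED × 0.2341 = 4.276463654635074 CHF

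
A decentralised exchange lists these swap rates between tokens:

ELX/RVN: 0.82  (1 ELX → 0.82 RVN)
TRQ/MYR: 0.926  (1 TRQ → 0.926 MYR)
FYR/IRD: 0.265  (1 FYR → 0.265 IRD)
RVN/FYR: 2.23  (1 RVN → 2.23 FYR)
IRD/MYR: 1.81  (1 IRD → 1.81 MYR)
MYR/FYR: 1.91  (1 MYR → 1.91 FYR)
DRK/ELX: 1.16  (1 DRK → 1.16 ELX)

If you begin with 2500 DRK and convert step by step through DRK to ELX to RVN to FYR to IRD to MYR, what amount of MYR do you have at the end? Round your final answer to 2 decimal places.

2543.56

2500 DRK × 1.16 = 2900 ELX
2900 ELX × 0.82 = 2378 RVN
2378 RVN × 2.23 = 5302.94 FYR
5302.94 FYR × 0.265 = 1405.2791 IRD
1405.2791 IRD × 1.81 = 2543.555171 MYR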